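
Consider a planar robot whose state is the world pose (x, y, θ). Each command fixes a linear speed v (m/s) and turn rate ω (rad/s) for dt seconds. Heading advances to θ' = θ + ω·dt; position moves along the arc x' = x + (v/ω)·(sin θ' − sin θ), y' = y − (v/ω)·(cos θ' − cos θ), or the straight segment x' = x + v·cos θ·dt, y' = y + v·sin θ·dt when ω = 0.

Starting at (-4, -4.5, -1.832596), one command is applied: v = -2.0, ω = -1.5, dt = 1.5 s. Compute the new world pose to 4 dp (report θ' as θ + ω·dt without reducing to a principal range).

(-1.6346, -4.0598, -4.0826)

θ' = -1.8326 + -1.5·1.5 = -4.0826
R = v/ω = -2.0/-1.5 = 1.3333
x' = -4 + 1.3333·(sin -4.0826 − sin -1.8326) = -1.6346
y' = -4.5 − 1.3333·(cos -4.0826 − cos -1.8326) = -4.0598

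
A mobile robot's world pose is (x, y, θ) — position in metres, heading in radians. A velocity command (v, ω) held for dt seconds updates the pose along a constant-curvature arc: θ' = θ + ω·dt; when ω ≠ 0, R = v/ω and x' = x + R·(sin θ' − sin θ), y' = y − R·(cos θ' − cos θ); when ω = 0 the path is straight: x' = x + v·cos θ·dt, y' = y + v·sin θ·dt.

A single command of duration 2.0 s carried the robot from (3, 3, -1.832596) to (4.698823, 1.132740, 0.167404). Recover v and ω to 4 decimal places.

Δθ = 0.167404 − -1.832596 = 2.000000
ω = Δθ/dt = 2.000000/2.0 = 1.0000
R = −Δy/(cos θ' − cos θ) = 1.5000
v = R·ω = 1.5000·1.0000 = 1.5000

v = 1.5000, ω = 1.0000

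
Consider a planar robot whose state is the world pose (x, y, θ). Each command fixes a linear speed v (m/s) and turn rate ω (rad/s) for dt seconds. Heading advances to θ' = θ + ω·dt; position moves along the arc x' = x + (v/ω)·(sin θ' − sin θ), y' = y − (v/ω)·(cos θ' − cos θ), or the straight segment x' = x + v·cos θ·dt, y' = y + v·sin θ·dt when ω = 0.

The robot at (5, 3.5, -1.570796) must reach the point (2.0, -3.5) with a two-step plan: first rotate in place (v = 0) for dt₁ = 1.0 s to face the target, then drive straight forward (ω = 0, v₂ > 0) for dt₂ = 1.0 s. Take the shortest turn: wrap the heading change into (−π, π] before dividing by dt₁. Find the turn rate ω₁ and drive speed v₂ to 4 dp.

heading to target = atan2(-3.5−3.5, 2−5) = -1.9757
Δθ = wrap(-1.9757 − -1.5708) = -0.4049; ω₁ = Δθ/dt₁ = -0.4049
distance = √((2−5)² + (-3.5−3.5)²) = 7.6158; v₂ = distance/dt₂ = 7.6158

ω₁ = -0.4049, v₂ = 7.6158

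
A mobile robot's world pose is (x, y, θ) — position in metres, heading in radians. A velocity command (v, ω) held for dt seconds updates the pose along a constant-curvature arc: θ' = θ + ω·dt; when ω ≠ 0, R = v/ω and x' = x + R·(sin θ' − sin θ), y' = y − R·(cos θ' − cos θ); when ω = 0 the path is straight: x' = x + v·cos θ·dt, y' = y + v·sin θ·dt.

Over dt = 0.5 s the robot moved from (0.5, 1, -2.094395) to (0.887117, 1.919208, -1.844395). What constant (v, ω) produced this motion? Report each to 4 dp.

Δθ = -1.844395 − -2.094395 = 0.250000
ω = Δθ/dt = 0.250000/0.5 = 0.5000
R = −Δy/(cos θ' − cos θ) = -4.0000
v = R·ω = -4.0000·0.5000 = -2.0000

v = -2.0000, ω = 0.5000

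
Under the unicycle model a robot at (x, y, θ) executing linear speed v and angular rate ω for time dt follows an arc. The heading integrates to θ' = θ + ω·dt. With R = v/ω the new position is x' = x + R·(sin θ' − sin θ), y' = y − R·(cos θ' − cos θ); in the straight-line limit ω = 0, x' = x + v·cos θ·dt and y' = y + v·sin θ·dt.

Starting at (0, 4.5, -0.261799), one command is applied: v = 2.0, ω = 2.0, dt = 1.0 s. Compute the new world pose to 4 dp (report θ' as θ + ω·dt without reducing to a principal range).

θ' = -0.2618 + 2.0·1.0 = 1.7382
R = v/ω = 2.0/2.0 = 1.0000
x' = 0 + 1.0000·(sin 1.7382 − sin -0.2618) = 1.2448
y' = 4.5 − 1.0000·(cos 1.7382 − cos -0.2618) = 5.6325

(1.2448, 5.6325, 1.7382)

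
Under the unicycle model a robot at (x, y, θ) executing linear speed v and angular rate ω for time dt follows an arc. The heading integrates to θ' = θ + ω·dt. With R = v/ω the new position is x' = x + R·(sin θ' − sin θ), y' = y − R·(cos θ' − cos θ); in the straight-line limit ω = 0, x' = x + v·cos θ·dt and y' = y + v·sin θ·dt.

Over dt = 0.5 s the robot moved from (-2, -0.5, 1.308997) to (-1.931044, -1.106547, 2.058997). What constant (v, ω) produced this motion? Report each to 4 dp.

Δθ = 2.058997 − 1.308997 = 0.750000
ω = Δθ/dt = 0.750000/0.5 = 1.5000
R = −Δy/(cos θ' − cos θ) = -0.8333
v = R·ω = -0.8333·1.5000 = -1.2500

v = -1.2500, ω = 1.5000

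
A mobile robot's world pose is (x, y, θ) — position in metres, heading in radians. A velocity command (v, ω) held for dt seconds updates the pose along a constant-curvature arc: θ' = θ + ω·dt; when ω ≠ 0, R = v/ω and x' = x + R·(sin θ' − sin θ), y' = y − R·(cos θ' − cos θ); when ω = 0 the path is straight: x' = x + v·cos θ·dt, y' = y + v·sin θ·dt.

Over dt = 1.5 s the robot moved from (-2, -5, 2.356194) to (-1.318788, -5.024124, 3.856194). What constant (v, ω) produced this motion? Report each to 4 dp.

Δθ = 3.856194 − 2.356194 = 1.500000
ω = Δθ/dt = 1.500000/1.5 = 1.0000
R = Δx/(sin θ' − sin θ) = -0.5000
v = R·ω = -0.5000·1.0000 = -0.5000

v = -0.5000, ω = 1.0000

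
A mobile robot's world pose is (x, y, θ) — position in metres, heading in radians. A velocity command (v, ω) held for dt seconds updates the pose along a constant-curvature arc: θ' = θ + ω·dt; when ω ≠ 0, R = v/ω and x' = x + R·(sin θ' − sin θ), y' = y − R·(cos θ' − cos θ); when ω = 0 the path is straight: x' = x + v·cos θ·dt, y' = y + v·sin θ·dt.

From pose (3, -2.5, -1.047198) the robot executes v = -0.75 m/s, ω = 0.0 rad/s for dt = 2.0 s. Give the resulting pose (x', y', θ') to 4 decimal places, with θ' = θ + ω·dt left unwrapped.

(2.2500, -1.2010, -1.0472)

θ' = -1.0472 + 0.0·2.0 = -1.0472
ω = 0 → straight: x' = 3 + -0.75·cos(-1.0472)·2.0 = 2.2500
y' = -2.5 + -0.75·sin(-1.0472)·2.0 = -1.2010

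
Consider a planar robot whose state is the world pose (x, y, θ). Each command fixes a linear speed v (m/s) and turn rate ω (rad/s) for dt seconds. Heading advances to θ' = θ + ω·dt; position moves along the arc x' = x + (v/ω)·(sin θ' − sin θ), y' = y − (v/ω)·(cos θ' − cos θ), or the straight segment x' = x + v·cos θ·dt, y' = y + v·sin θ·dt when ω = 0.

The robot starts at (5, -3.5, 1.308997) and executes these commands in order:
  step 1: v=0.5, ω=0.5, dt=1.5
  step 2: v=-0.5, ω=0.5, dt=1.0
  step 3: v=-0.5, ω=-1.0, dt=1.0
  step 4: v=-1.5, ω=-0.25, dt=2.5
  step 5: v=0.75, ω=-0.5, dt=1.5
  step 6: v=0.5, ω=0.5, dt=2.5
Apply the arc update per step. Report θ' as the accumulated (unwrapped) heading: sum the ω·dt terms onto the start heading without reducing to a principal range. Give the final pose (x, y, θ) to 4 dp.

(6.0388, -5.6290, 1.4340)

step 1: θ'=2.0590 (R=1.0000) → pose (4.9173, -2.7721, 2.0590)
step 2: θ'=2.5590 (R=-1.0000) → pose (5.2502, -3.1381, 2.5590)
step 3: θ'=1.5590 (R=0.5000) → pose (5.4751, -3.5616, 1.5590)
step 4: θ'=0.9340 (R=6.0000) → pose (4.2995, -7.0585, 0.9340)
step 5: θ'=0.1840 (R=-1.5000) → pose (5.2311, -6.4758, 0.1840)
step 6: θ'=1.4340 (R=1.0000) → pose (6.0388, -5.6290, 1.4340)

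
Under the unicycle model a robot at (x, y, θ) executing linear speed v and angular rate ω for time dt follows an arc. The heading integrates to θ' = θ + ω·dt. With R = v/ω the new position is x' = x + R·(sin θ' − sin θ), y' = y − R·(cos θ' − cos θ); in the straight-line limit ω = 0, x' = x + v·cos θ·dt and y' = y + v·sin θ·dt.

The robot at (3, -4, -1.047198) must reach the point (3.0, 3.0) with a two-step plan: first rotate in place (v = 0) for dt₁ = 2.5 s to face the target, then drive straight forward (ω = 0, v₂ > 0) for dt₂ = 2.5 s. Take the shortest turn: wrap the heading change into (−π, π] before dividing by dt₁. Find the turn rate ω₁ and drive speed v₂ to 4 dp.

ω₁ = 1.0472, v₂ = 2.8000

heading to target = atan2(3−-4, 3−3) = 1.5708
Δθ = wrap(1.5708 − -1.0472) = 2.6180; ω₁ = Δθ/dt₁ = 1.0472
distance = √((3−3)² + (3−-4)²) = 7.0000; v₂ = distance/dt₂ = 2.8000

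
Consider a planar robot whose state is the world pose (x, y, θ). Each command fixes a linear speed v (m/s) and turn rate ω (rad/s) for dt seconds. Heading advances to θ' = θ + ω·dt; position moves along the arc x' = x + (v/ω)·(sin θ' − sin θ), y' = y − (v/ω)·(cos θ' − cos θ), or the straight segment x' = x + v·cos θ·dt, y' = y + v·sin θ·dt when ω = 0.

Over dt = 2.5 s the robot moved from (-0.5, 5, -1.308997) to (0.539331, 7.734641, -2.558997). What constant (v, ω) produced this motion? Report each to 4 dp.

v = -1.2500, ω = -0.5000

Δθ = -2.558997 − -1.308997 = -1.250000
ω = Δθ/dt = -1.250000/2.5 = -0.5000
R = −Δy/(cos θ' − cos θ) = 2.5000
v = R·ω = 2.5000·-0.5000 = -1.2500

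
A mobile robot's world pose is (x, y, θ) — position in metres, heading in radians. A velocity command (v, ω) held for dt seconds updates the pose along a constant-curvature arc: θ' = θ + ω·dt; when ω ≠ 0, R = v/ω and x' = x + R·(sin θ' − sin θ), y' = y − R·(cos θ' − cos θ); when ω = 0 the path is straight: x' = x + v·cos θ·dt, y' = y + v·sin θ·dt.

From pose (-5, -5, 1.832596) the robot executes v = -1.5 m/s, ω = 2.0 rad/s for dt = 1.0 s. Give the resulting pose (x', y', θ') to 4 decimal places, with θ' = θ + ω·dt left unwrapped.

θ' = 1.8326 + 2.0·1.0 = 3.8326
R = v/ω = -1.5/2.0 = -0.7500
x' = -5 + -0.7500·(sin 3.8326 − sin 1.8326) = -3.7976
y' = -5 − -0.7500·(cos 3.8326 − cos 1.8326) = -5.3838

(-3.7976, -5.3838, 3.8326)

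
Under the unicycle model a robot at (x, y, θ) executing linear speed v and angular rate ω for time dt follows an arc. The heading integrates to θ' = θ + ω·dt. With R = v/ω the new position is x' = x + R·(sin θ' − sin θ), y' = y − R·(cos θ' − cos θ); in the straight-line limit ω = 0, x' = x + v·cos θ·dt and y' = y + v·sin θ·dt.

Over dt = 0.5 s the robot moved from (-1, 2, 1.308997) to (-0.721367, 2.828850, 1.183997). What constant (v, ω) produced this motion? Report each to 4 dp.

Δθ = 1.183997 − 1.308997 = -0.125000
ω = Δθ/dt = -0.125000/0.5 = -0.2500
R = −Δy/(cos θ' − cos θ) = -7.0000
v = R·ω = -7.0000·-0.2500 = 1.7500

v = 1.7500, ω = -0.2500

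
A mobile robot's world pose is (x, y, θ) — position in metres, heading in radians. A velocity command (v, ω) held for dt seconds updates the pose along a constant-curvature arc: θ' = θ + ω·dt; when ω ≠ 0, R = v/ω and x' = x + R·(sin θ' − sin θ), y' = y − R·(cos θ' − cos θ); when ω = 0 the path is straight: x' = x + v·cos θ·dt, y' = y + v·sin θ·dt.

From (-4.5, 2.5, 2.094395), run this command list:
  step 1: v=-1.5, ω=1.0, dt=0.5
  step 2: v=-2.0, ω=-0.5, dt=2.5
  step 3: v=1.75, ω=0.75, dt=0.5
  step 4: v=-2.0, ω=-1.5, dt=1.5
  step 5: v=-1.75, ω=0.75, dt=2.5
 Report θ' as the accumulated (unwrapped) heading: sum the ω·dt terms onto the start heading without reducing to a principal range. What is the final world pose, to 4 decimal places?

(-7.5788, -4.3117, 1.3444)

step 1: θ'=2.5944 (R=-1.5000) → pose (-3.9814, 1.9690, 2.5944)
step 2: θ'=1.3444 (R=4.0000) → pose (-2.1647, -2.3448, 1.3444)
step 3: θ'=1.7194 (R=2.3333) → pose (-2.1308, -1.4756, 1.7194)
step 4: θ'=-0.5306 (R=1.3333) → pose (-4.1242, -2.8230, -0.5306)
step 5: θ'=1.3444 (R=-2.3333) → pose (-7.5788, -4.3117, 1.3444)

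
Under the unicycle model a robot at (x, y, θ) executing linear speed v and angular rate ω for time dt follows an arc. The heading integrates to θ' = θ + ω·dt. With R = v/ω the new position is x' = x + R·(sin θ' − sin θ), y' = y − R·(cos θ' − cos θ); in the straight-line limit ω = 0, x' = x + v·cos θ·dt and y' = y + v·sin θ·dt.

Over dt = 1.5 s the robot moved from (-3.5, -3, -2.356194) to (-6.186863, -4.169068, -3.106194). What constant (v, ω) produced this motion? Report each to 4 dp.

Δθ = -3.106194 − -2.356194 = -0.750000
ω = Δθ/dt = -0.750000/1.5 = -0.5000
R = Δx/(sin θ' − sin θ) = -4.0000
v = R·ω = -4.0000·-0.5000 = 2.0000

v = 2.0000, ω = -0.5000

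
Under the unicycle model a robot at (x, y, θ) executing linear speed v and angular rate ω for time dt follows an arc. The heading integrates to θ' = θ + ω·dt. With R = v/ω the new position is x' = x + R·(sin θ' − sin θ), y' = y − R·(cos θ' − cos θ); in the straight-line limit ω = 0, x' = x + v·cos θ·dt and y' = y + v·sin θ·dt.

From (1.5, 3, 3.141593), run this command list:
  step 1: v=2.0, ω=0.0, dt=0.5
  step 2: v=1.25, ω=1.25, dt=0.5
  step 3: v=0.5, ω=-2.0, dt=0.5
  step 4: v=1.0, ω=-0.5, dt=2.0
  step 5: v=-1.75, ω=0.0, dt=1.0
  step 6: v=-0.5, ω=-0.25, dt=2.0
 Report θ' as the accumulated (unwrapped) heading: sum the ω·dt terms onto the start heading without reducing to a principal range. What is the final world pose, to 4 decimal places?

(-1.2653, 1.5483, 1.2666)

step 1: θ'=3.1416 (straight) → pose (0.5000, 3.0000, 3.1416)
step 2: θ'=3.7666 (R=1.0000) → pose (-0.0851, 2.8110, 3.7666)
step 3: θ'=2.7666 (R=-0.2500) → pose (-0.3229, 2.7811, 2.7666)
step 4: θ'=1.7666 (R=-2.0000) → pose (-1.5522, 4.2530, 1.7666)
step 5: θ'=1.7666 (straight) → pose (-1.2117, 2.5364, 1.7666)
step 6: θ'=1.2666 (R=2.0000) → pose (-1.2653, 1.5483, 1.2666)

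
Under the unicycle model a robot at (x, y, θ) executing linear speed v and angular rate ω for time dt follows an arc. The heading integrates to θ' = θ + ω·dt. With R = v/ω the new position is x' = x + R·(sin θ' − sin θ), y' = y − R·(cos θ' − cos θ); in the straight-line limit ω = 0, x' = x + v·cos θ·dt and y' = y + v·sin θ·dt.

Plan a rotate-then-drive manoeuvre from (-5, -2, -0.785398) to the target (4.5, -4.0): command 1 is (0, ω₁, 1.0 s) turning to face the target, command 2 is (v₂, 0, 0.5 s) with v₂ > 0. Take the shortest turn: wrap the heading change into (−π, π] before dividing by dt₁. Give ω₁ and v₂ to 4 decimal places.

ω₁ = 0.5779, v₂ = 19.4165

heading to target = atan2(-4−-2, 4.5−-5) = -0.2075
Δθ = wrap(-0.2075 − -0.7854) = 0.5779; ω₁ = Δθ/dt₁ = 0.5779
distance = √((4.5−-5)² + (-4−-2)²) = 9.7082; v₂ = distance/dt₂ = 19.4165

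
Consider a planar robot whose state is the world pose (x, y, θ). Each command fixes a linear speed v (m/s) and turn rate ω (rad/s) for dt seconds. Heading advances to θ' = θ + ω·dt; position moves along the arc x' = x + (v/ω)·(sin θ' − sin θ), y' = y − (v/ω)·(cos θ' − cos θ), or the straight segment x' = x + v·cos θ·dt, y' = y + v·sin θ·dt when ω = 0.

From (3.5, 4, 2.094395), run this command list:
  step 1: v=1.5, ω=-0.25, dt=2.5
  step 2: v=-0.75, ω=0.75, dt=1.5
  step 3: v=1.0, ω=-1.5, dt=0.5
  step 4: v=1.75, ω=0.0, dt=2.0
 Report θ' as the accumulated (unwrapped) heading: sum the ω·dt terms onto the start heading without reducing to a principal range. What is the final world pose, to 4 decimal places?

(1.9608, 10.4112, 1.8444)

step 1: θ'=1.4694 (R=-6.0000) → pose (2.7270, 7.6074, 1.4694)
step 2: θ'=2.5944 (R=-1.0000) → pose (3.2015, 6.6522, 2.5944)
step 3: θ'=1.8444 (R=-0.6667) → pose (2.9065, 7.0413, 1.8444)
step 4: θ'=1.8444 (straight) → pose (1.9608, 10.4112, 1.8444)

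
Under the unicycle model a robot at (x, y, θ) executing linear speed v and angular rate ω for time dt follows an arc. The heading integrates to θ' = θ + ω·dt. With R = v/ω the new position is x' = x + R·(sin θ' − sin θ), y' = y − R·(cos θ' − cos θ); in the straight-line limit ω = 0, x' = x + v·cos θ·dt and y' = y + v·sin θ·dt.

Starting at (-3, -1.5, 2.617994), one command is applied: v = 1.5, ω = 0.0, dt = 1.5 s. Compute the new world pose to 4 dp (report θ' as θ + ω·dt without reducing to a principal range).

θ' = 2.6180 + 0.0·1.5 = 2.6180
ω = 0 → straight: x' = -3 + 1.5·cos(2.6180)·1.5 = -4.9486
y' = -1.5 + 1.5·sin(2.6180)·1.5 = -0.3750

(-4.9486, -0.3750, 2.6180)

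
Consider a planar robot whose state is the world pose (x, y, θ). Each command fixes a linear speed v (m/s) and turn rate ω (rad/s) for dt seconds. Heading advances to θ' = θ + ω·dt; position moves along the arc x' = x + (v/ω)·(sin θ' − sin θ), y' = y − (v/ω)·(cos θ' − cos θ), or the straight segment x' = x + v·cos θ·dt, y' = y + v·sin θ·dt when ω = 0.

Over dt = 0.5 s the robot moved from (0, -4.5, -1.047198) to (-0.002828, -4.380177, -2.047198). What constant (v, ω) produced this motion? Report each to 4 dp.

v = -0.2500, ω = -2.0000

Δθ = -2.047198 − -1.047198 = -1.000000
ω = Δθ/dt = -1.000000/0.5 = -2.0000
R = −Δy/(cos θ' − cos θ) = 0.1250
v = R·ω = 0.1250·-2.0000 = -0.2500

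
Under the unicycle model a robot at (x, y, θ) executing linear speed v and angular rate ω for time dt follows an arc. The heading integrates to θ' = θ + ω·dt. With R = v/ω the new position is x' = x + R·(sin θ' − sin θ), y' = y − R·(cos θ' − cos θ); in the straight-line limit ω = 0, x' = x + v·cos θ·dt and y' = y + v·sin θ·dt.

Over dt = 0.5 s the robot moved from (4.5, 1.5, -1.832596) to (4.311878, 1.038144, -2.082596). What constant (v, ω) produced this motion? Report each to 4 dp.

Δθ = -2.082596 − -1.832596 = -0.250000
ω = Δθ/dt = -0.250000/0.5 = -0.5000
R = −Δy/(cos θ' − cos θ) = -2.0000
v = R·ω = -2.0000·-0.5000 = 1.0000

v = 1.0000, ω = -0.5000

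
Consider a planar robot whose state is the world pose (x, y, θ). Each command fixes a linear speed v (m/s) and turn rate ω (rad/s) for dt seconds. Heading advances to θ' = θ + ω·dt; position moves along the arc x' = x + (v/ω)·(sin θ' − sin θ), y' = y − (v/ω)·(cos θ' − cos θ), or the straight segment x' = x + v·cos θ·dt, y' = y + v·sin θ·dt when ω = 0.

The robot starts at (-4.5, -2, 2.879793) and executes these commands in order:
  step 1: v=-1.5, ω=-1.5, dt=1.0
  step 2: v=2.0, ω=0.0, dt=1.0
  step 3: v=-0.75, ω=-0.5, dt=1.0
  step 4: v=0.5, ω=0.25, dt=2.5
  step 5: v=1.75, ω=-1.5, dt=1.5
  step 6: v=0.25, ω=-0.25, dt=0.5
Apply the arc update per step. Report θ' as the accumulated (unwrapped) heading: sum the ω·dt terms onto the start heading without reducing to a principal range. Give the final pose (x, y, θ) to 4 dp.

(-1.2181, -0.0304, -0.8702)

step 1: θ'=1.3798 (R=1.0000) → pose (-3.7770, -3.1558, 1.3798)
step 2: θ'=1.3798 (straight) → pose (-3.3973, -1.1921, 1.3798)
step 3: θ'=0.8798 (R=1.5000) → pose (-3.7141, -1.8633, 0.8798)
step 4: θ'=1.5048 (R=2.0000) → pose (-3.2597, -0.7206, 1.5048)
step 5: θ'=-0.7452 (R=-1.1667) → pose (-1.3044, 0.0599, -0.7452)
step 6: θ'=-0.8702 (R=-1.0000) → pose (-1.2181, -0.0304, -0.8702)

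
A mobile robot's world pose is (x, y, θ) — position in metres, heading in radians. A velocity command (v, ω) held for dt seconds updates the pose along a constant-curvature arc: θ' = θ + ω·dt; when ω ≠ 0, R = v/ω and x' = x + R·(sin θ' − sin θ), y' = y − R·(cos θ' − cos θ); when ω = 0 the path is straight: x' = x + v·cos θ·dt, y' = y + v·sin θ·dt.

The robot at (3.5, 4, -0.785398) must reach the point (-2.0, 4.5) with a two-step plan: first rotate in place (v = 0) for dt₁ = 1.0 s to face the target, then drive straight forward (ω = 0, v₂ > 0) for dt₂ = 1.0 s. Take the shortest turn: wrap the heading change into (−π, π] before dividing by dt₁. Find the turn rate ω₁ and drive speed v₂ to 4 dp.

ω₁ = -2.4469, v₂ = 5.5227

heading to target = atan2(4.5−4, -2−3.5) = 3.0509
Δθ = wrap(3.0509 − -0.7854) = -2.4469; ω₁ = Δθ/dt₁ = -2.4469
distance = √((-2−3.5)² + (4.5−4)²) = 5.5227; v₂ = distance/dt₂ = 5.5227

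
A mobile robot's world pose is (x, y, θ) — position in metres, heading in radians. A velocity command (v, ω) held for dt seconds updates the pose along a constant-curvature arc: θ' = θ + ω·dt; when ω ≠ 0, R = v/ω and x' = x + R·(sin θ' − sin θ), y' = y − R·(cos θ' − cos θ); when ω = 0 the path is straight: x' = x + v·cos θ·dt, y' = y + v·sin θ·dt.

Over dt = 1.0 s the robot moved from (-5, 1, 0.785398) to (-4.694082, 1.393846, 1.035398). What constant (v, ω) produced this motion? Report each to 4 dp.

Δθ = 1.035398 − 0.785398 = 0.250000
ω = Δθ/dt = 0.250000/1.0 = 0.2500
R = −Δy/(cos θ' − cos θ) = 2.0000
v = R·ω = 2.0000·0.2500 = 0.5000

v = 0.5000, ω = 0.2500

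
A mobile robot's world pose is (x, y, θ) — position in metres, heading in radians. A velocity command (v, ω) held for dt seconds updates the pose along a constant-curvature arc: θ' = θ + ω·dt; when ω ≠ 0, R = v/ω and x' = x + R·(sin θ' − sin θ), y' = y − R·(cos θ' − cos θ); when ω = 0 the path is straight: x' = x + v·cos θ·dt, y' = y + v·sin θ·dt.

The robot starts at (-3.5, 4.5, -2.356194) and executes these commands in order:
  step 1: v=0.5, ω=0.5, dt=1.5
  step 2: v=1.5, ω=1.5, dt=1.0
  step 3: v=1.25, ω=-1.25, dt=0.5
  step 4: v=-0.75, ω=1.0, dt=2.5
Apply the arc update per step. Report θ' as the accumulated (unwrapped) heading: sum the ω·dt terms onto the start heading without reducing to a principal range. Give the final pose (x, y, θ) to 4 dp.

step 1: θ'=-1.6062 (R=1.0000) → pose (-3.7923, 3.8283, -1.6062)
step 2: θ'=-0.1062 (R=1.0000) → pose (-2.8989, 2.7985, -0.1062)
step 3: θ'=-0.7312 (R=-1.0000) → pose (-2.3371, 2.5485, -0.7312)
step 4: θ'=1.7688 (R=-0.7500) → pose (-3.5733, 1.8427, 1.7688)

(-3.5733, 1.8427, 1.7688)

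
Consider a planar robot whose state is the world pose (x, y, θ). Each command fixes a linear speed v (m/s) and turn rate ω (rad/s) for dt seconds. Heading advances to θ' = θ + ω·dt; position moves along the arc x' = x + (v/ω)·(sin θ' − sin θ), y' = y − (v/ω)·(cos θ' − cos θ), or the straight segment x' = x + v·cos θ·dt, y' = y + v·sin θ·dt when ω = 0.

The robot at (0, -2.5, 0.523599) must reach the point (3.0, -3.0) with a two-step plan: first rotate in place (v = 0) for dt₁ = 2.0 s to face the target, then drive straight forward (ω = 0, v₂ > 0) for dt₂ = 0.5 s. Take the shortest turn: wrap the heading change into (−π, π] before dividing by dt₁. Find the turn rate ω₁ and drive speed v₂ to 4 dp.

ω₁ = -0.3444, v₂ = 6.0828

heading to target = atan2(-3−-2.5, 3−0) = -0.1651
Δθ = wrap(-0.1651 − 0.5236) = -0.6887; ω₁ = Δθ/dt₁ = -0.3444
distance = √((3−0)² + (-3−-2.5)²) = 3.0414; v₂ = distance/dt₂ = 6.0828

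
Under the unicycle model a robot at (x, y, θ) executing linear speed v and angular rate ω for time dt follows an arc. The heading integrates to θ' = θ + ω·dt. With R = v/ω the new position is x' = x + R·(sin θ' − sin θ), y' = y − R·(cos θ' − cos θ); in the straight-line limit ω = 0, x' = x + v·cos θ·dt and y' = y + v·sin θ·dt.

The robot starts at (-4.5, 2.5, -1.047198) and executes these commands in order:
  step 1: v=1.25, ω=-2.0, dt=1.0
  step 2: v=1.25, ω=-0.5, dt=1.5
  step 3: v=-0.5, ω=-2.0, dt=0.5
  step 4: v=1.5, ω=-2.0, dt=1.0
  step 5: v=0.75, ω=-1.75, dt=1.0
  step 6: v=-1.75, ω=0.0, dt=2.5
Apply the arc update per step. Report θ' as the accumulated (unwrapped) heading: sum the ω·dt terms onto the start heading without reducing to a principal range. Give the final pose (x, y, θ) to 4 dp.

(-2.6147, 5.1608, -8.5472)

step 1: θ'=-3.0472 (R=-0.6250) → pose (-4.9824, 1.5653, -3.0472)
step 2: θ'=-3.7972 (R=-2.5000) → pose (-6.7421, 2.0725, -3.7972)
step 3: θ'=-4.7972 (R=0.2500) → pose (-6.6454, 1.8531, -4.7972)
step 4: θ'=-6.7972 (R=-0.7500) → pose (-5.5293, 2.4427, -6.7972)
step 5: θ'=-8.5472 (R=-0.4286) → pose (-5.4104, 1.7956, -8.5472)
step 6: θ'=-8.5472 (straight) → pose (-2.6147, 5.1608, -8.5472)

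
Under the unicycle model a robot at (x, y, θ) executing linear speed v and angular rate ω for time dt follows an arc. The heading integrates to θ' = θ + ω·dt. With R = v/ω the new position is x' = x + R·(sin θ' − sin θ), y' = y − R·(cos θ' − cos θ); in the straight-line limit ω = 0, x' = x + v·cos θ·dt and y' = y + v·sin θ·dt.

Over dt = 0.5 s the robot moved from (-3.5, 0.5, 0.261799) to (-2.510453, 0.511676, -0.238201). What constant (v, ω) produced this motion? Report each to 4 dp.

Δθ = -0.238201 − 0.261799 = -0.500000
ω = Δθ/dt = -0.500000/0.5 = -1.0000
R = Δx/(sin θ' − sin θ) = -2.0000
v = R·ω = -2.0000·-1.0000 = 2.0000

v = 2.0000, ω = -1.0000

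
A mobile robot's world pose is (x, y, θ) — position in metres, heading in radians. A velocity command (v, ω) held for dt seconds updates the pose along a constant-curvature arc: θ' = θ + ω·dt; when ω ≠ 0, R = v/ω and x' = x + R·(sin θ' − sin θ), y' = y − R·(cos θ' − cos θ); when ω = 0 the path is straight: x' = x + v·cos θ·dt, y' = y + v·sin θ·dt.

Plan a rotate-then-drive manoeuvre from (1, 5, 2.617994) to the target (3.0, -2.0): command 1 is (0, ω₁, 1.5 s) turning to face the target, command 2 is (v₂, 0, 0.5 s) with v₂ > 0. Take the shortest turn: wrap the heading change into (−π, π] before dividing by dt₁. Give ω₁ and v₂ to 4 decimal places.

ω₁ = 1.5818, v₂ = 14.5602

heading to target = atan2(-2−5, 3−1) = -1.2925
Δθ = wrap(-1.2925 − 2.6180) = 2.3727; ω₁ = Δθ/dt₁ = 1.5818
distance = √((3−1)² + (-2−5)²) = 7.2801; v₂ = distance/dt₂ = 14.5602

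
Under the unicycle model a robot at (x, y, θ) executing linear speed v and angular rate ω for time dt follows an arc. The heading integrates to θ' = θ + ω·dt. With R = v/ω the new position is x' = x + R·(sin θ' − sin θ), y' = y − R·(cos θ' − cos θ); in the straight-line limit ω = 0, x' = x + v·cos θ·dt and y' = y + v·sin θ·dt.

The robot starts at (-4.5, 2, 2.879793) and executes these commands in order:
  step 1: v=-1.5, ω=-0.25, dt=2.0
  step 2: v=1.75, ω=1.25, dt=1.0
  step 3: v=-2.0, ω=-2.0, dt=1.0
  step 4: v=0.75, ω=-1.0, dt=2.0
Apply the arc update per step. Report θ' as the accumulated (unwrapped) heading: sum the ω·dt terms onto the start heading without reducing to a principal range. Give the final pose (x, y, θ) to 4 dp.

(-1.0472, 0.6886, -0.3702)

step 1: θ'=2.3798 (R=6.0000) → pose (-1.9116, 0.5460, 2.3798)
step 2: θ'=3.6298 (R=1.4000) → pose (-3.5345, 0.7694, 3.6298)
step 3: θ'=1.6298 (R=1.0000) → pose (-2.0672, -0.0548, 1.6298)
step 4: θ'=-0.3702 (R=-0.7500) → pose (-1.0472, 0.6886, -0.3702)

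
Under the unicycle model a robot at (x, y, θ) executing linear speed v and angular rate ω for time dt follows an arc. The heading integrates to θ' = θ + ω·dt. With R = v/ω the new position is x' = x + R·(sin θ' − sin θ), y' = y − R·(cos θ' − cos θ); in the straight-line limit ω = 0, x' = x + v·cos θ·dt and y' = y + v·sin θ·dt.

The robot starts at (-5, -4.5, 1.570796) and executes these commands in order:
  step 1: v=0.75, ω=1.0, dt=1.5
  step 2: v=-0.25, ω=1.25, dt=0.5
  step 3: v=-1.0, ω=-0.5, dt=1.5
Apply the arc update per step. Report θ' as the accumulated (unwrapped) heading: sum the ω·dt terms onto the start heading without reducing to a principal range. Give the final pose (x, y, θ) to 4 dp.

step 1: θ'=3.0708 (R=0.7500) → pose (-5.6969, -3.7519, 3.0708)
step 2: θ'=3.6958 (R=-0.2000) → pose (-5.5775, -3.7224, 3.6958)
step 3: θ'=2.9458 (R=2.0000) → pose (-4.1359, -3.4613, 2.9458)

(-4.1359, -3.4613, 2.9458)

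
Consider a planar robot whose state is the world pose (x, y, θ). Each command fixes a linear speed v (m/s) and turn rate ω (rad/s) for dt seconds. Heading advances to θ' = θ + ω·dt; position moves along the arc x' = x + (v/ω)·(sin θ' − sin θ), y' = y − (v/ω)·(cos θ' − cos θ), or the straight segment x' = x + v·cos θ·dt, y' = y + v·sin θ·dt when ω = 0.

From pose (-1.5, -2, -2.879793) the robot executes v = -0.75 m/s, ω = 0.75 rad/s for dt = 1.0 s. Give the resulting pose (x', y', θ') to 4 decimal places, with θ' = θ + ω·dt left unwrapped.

(-0.9110, -1.5644, -2.1298)

θ' = -2.8798 + 0.75·1.0 = -2.1298
R = v/ω = -0.75/0.75 = -1.0000
x' = -1.5 + -1.0000·(sin -2.1298 − sin -2.8798) = -0.9110
y' = -2 − -1.0000·(cos -2.1298 − cos -2.8798) = -1.5644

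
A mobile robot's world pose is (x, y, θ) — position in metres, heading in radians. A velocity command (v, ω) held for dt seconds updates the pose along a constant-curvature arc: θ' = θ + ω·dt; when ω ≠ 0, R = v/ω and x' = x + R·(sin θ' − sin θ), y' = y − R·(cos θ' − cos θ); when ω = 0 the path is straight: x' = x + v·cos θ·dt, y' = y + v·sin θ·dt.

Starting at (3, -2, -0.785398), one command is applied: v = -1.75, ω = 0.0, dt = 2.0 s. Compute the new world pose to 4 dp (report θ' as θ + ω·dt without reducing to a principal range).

θ' = -0.7854 + 0.0·2.0 = -0.7854
ω = 0 → straight: x' = 3 + -1.75·cos(-0.7854)·2.0 = 0.5251
y' = -2 + -1.75·sin(-0.7854)·2.0 = 0.4749

(0.5251, 0.4749, -0.7854)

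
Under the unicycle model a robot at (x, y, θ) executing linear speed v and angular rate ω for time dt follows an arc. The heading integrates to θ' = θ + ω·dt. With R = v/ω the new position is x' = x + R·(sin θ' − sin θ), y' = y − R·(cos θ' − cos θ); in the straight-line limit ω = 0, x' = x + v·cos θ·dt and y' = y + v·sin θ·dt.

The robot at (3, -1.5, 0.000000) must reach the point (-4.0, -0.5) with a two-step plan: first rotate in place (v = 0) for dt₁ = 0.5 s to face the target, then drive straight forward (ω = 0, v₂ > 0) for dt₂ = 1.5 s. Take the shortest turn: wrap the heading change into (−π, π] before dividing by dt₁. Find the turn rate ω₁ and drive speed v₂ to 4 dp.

ω₁ = 5.9994, v₂ = 4.7140

heading to target = atan2(-0.5−-1.5, -4−3) = 2.9997
Δθ = wrap(2.9997 − 0.0000) = 2.9997; ω₁ = Δθ/dt₁ = 5.9994
distance = √((-4−3)² + (-0.5−-1.5)²) = 7.0711; v₂ = distance/dt₂ = 4.7140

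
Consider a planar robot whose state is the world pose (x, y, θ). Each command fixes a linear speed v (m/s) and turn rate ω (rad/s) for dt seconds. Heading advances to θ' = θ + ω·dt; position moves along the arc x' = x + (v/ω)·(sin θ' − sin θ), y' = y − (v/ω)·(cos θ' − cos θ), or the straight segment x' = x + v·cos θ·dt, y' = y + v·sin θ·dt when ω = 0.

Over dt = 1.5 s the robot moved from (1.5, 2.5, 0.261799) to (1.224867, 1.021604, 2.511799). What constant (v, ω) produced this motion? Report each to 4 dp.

v = -1.2500, ω = 1.5000

Δθ = 2.511799 − 0.261799 = 2.250000
ω = Δθ/dt = 2.250000/1.5 = 1.5000
R = −Δy/(cos θ' − cos θ) = -0.8333
v = R·ω = -0.8333·1.5000 = -1.2500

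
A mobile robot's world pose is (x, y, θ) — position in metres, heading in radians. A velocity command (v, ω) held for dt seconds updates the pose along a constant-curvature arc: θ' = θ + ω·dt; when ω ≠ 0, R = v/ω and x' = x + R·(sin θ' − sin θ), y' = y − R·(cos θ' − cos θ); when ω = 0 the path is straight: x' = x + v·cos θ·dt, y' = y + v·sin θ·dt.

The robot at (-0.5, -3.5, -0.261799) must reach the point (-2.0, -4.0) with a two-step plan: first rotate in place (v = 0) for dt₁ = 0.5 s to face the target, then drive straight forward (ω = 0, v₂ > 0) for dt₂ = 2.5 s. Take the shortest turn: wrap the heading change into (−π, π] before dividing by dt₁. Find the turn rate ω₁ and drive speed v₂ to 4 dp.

heading to target = atan2(-4−-3.5, -2−-0.5) = -2.8198
Δθ = wrap(-2.8198 − -0.2618) = -2.5580; ω₁ = Δθ/dt₁ = -5.1161
distance = √((-2−-0.5)² + (-4−-3.5)²) = 1.5811; v₂ = distance/dt₂ = 0.6325

ω₁ = -5.1161, v₂ = 0.6325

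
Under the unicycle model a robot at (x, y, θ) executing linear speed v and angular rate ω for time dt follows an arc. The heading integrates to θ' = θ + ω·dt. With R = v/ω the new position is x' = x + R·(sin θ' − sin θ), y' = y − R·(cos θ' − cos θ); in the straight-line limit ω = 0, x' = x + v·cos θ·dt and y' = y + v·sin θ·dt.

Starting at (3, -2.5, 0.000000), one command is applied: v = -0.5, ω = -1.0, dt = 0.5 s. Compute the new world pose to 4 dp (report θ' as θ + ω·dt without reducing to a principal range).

θ' = 0.0000 + -1.0·0.5 = -0.5000
R = v/ω = -0.5/-1.0 = 0.5000
x' = 3 + 0.5000·(sin -0.5000 − sin 0.0000) = 2.7603
y' = -2.5 − 0.5000·(cos -0.5000 − cos 0.0000) = -2.4388

(2.7603, -2.4388, -0.5000)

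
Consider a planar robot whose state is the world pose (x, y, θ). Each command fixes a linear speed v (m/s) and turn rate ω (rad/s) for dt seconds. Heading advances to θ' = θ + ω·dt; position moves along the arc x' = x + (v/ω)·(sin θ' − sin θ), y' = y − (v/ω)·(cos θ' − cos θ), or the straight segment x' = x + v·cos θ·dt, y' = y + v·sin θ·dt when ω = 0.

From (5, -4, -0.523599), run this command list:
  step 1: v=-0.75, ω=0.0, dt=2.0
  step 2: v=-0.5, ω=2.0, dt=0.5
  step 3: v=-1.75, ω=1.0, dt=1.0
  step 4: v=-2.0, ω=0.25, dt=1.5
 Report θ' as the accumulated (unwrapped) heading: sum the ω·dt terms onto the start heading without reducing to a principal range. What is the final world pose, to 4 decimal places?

(2.7989, -7.6041, 1.8514)

step 1: θ'=-0.5236 (straight) → pose (3.7010, -3.2500, -0.5236)
step 2: θ'=0.4764 (R=-0.2500) → pose (3.4613, -3.2443, 0.4764)
step 3: θ'=1.4764 (R=-1.7500) → pose (2.5216, -4.6345, 1.4764)
step 4: θ'=1.8514 (R=-8.0000) → pose (2.7989, -7.6041, 1.8514)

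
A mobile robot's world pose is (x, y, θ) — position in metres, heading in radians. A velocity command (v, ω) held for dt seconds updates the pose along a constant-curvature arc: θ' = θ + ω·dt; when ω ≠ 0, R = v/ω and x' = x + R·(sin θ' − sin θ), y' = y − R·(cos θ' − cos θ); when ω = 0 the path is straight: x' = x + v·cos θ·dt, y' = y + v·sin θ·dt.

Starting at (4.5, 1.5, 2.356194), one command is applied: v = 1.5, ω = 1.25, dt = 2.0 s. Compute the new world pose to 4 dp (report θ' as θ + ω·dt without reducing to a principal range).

θ' = 2.3562 + 1.25·2.0 = 4.8562
R = v/ω = 1.5/1.25 = 1.2000
x' = 4.5 + 1.2000·(sin 4.8562 − sin 2.3562) = 2.4639
y' = 1.5 − 1.2000·(cos 4.8562 − cos 2.3562) = 0.4795

(2.4639, 0.4795, 4.8562)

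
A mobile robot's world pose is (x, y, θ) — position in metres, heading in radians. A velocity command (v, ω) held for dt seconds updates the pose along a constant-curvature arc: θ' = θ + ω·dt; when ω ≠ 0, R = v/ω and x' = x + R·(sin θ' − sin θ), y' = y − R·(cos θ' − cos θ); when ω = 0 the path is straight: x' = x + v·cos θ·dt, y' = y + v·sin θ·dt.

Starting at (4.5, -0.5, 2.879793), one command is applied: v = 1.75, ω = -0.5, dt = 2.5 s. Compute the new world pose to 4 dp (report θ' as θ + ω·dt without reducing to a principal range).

θ' = 2.8798 + -0.5·2.5 = 1.6298
R = v/ω = 1.75/-0.5 = -3.5000
x' = 4.5 + -3.5000·(sin 1.6298 − sin 2.8798) = 1.9120
y' = -0.5 − -3.5000·(cos 1.6298 − cos 2.8798) = 2.6744

(1.9120, 2.6744, 1.6298)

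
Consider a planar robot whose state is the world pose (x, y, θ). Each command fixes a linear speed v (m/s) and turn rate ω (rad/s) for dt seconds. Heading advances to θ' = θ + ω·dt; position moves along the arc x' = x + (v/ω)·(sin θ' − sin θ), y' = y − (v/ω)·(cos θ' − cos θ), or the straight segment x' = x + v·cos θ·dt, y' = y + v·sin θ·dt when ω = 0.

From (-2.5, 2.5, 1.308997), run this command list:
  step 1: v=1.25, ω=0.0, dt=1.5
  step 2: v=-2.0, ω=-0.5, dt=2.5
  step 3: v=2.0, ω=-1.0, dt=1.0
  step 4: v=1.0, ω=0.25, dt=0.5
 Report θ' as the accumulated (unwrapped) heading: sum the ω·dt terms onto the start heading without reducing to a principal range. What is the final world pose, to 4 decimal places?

step 1: θ'=1.3090 (straight) → pose (-2.0147, 4.3111, 1.3090)
step 2: θ'=0.0590 (R=4.0000) → pose (-5.6426, 1.3533, 0.0590)
step 3: θ'=-0.9410 (R=-2.0000) → pose (-3.9083, 0.5348, -0.9410)
step 4: θ'=-0.8160 (R=4.0000) → pose (-3.5894, 0.1501, -0.8160)

(-3.5894, 0.1501, -0.8160)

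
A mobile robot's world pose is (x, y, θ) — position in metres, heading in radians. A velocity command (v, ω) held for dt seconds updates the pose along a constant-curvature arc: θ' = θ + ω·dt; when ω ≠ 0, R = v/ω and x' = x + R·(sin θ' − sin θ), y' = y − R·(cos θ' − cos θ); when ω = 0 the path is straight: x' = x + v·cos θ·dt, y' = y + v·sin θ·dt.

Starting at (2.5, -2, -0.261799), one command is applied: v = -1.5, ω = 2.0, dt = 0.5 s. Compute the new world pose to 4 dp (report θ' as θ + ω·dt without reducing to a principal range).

θ' = -0.2618 + 2.0·0.5 = 0.7382
R = v/ω = -1.5/2.0 = -0.7500
x' = 2.5 + -0.7500·(sin 0.7382 − sin -0.2618) = 1.8012
y' = -2 − -0.7500·(cos 0.7382 − cos -0.2618) = -2.1697

(1.8012, -2.1697, 0.7382)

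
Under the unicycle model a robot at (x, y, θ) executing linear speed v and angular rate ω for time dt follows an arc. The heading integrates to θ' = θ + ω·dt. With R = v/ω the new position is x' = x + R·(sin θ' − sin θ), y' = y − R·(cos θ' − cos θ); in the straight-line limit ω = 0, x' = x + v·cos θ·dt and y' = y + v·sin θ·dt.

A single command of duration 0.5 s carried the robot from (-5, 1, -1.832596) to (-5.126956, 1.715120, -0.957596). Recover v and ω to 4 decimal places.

v = -1.5000, ω = 1.7500

Δθ = -0.957596 − -1.832596 = 0.875000
ω = Δθ/dt = 0.875000/0.5 = 1.7500
R = −Δy/(cos θ' − cos θ) = -0.8571
v = R·ω = -0.8571·1.7500 = -1.5000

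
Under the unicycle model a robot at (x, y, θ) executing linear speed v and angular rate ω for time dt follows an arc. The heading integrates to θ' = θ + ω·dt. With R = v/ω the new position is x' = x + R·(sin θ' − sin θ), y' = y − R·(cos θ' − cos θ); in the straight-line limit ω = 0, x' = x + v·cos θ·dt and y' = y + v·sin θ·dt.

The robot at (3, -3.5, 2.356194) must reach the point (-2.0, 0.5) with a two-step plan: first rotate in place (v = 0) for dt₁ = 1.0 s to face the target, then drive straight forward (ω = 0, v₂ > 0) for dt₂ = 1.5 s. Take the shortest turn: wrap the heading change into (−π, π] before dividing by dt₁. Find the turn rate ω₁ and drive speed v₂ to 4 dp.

ω₁ = 0.1107, v₂ = 4.2687

heading to target = atan2(0.5−-3.5, -2−3) = 2.4669
Δθ = wrap(2.4669 − 2.3562) = 0.1107; ω₁ = Δθ/dt₁ = 0.1107
distance = √((-2−3)² + (0.5−-3.5)²) = 6.4031; v₂ = distance/dt₂ = 4.2687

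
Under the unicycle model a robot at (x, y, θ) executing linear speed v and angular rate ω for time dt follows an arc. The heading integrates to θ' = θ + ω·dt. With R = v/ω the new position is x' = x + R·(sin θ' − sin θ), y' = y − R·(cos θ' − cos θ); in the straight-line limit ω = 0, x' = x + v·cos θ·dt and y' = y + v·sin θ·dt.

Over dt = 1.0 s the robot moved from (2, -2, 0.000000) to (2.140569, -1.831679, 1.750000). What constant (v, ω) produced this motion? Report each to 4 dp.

Δθ = 1.750000 − 0.000000 = 1.750000
ω = Δθ/dt = 1.750000/1.0 = 1.7500
R = −Δy/(cos θ' − cos θ) = 0.1429
v = R·ω = 0.1429·1.7500 = 0.2500

v = 0.2500, ω = 1.7500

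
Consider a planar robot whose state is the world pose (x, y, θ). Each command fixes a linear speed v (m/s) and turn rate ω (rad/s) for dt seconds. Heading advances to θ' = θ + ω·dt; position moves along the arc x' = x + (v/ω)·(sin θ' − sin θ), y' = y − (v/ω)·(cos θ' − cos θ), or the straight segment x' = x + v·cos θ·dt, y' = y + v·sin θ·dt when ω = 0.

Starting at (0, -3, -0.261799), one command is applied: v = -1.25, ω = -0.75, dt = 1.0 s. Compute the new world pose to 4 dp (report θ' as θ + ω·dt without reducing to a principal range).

(-0.9816, -2.2740, -1.0118)

θ' = -0.2618 + -0.75·1.0 = -1.0118
R = v/ω = -1.25/-0.75 = 1.6667
x' = 0 + 1.6667·(sin -1.0118 − sin -0.2618) = -0.9816
y' = -3 − 1.6667·(cos -1.0118 − cos -0.2618) = -2.2740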